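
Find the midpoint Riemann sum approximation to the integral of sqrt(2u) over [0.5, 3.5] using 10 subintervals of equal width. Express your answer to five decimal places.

Δu = (3.5 − 0.5)/10 = 0.3.
Midpoints: 0.65, 0.95, 1.25, 1.55, 1.85, 2.15, 2.45, 2.75, 3.05, 3.35.
f(0.65) ≈ 1.14018, f(0.95) ≈ 1.37840, f(1.25) ≈ 1.58114, f(1.55) ≈ 1.76068, f(1.85) ≈ 1.92354, f(2.15) ≈ 2.07364, f(2.45) ≈ 2.21359, f(2.75) ≈ 2.34521, f(3.05) ≈ 2.46982, f(3.35) ≈ 2.58844.
Sum = Δu · [f(0.65) + f(0.95) + f(1.25) + ...].
Sum ≈ 5.84239.

5.84239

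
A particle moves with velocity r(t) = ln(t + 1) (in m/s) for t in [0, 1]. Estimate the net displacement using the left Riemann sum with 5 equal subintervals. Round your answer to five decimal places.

0.31532

Δt = (1 − 0)/5 = 0.2.
Left endpoints: 0, 0.2, 0.4, 0.6, 0.8.
r(0) ≈ 0.00000, r(0.2) ≈ 0.18232, r(0.4) ≈ 0.33647, r(0.6) ≈ 0.47000, r(0.8) ≈ 0.58779.
Sum = Δt · [r(0) + r(0.2) + r(0.4) + r(0.6) + r(0.8)].
Sum ≈ 0.31532.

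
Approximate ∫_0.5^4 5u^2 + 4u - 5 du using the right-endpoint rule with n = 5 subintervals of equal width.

154.35

Δu = (4 − 0.5)/5 = 0.7.
Right endpoints: 1.2, 1.9, 2.6, 3.3, 4.
f(1.2) = 7, f(1.9) = 20.65, f(2.6) = 39.2, f(3.3) = 62.65, f(4) = 91.
Sum = Δu · [f(1.2) + f(1.9) + f(2.6) + f(3.3) + f(4)].
Sum = 154.35.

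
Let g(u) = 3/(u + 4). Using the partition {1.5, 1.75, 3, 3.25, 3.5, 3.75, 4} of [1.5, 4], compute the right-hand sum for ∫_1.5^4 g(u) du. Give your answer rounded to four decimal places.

1.0601

Subinterval widths: 0.25, 1.25, 0.25, 0.25, 0.25, 0.25.
Right endpoints: 1.75, 3, 3.25, 3.5, 3.75, 4.
g(1.75) = 12/23, g(3) = 3/7, g(3.25) = 12/29, g(3.5) = 0.4, g(3.75) = 12/31, g(4) = 0.375.
Sum = Σ Δu_i · g(u_i).
Sum ≈ 1.0601.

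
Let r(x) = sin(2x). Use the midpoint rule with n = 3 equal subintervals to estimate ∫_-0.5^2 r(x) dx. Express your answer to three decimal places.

0.672

Δx = (2 − (-0.5))/3 = 5/6.
Midpoints: -1/12, 0.75, 19/12.
r(-1/12) ≈ -0.166, r(0.75) ≈ 0.997, r(19/12) ≈ -0.025.
Sum = Δx · [r(-1/12) + r(0.75) + r(19/12)].
Sum ≈ 0.672.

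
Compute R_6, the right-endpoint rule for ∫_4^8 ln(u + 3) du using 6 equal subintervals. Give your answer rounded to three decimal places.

8.904

Δu = (8 − 4)/6 = 2/3.
Right endpoints: 14/3, 16/3, 6, 20/3, 22/3, 8.
f(14/3) ≈ 2.037, f(16/3) ≈ 2.120, f(6) ≈ 2.197, f(20/3) ≈ 2.269, f(22/3) ≈ 2.335, f(8) ≈ 2.398.
Sum = Δu · [f(14/3) + f(16/3) + f(6) + ...].
Sum ≈ 8.904.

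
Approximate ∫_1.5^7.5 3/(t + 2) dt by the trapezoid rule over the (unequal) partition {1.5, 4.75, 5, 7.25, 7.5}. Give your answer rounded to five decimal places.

3.15123

Subinterval widths: 3.25, 0.25, 2.25, 0.25.
f(1.5) = 6/7, f(4.75) = 4/9, f(5) = 3/7, f(7.25) = 12/37, f(7.5) = 6/19.
On each subinterval the trapezoid contributes (Δt_i/2)·[f(t_{i-1}) + f(t_i)].
Sum ≈ 3.15123.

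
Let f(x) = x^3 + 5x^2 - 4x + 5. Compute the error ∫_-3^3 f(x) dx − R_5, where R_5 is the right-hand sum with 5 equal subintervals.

Exact integral: ∫_-3^3 f(x) dx = 120.
R_5 = 145.2.
Error = 120 − 145.2 = -25.2.

-25.2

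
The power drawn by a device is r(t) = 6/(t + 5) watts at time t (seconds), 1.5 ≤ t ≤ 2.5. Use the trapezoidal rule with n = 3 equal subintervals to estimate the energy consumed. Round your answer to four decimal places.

0.8589

Δt = (2.5 − 1.5)/3 = 1/3.
r(1.5) = 12/13, r(11/6) = 36/41, r(13/6) = 36/43, r(2.5) = 0.8.
T_3 = (Δt/2)·[r(t_0) + 2r(t_1) + 2r(t_2) + r(t_3)].
Sum ≈ 0.8589.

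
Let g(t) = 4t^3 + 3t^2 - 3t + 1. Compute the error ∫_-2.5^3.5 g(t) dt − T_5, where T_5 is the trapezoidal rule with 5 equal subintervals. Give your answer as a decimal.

Exact integral: ∫_-2.5^3.5 g(t) dt = 166.5.
T_5 = 179.46.
Error = 166.5 − 179.46 = -12.96.

-12.96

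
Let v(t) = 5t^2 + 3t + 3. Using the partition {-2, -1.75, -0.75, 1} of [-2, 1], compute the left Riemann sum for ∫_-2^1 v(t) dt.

23.546875

Subinterval widths: 0.25, 1, 1.75.
Left endpoints: -2, -1.75, -0.75.
v(-2) = 17, v(-1.75) = 13.0625, v(-0.75) = 3.5625.
Sum = Σ Δt_i · v(t_i).
Sum = 23.546875.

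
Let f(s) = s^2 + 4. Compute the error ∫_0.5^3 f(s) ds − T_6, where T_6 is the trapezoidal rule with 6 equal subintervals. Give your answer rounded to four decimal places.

Exact integral: ∫_0.5^3 f(s) ds ≈ 18.958333.
T_6 ≈ 19.030671.
Error ≈ 18.958333 − 19.030671 ≈ -0.0723.

-0.0723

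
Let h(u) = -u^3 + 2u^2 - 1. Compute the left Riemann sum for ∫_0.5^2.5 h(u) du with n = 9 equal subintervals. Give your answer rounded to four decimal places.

Δu = (2.5 − 0.5)/9 = 2/9.
Left endpoints: 0.5, 13/18, 17/18, 7/6, 25/18, 29/18, 11/6, 37/18, 41/18.
h(0.5) = -0.625, h(13/18) = -1945/5832, h(17/18) = -341/5832, h(7/6) = 29/216, h(25/18) = 1043/5832, h(29/18) = 55/5832, h(11/6) = -95/216, h(37/18) = -7201/5832, h(41/18) = -14237/5832.
Sum = Δu · [h(0.5) + h(13/18) + h(17/18) + ...].
Sum ≈ -1.0689.

-1.0689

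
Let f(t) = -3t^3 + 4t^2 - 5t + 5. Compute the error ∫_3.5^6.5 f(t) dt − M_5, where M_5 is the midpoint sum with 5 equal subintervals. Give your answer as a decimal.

Exact integral: ∫_3.5^6.5 f(t) dt = -977.25.
M_5 = -973.56.
Error = -977.25 − (-973.56) = -3.69.

-3.69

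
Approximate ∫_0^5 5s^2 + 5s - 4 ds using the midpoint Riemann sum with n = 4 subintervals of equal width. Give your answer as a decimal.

Δs = (5 − 0)/4 = 1.25.
Midpoints: 0.625, 1.875, 3.125, 4.375.
f(0.625) = 1.078125, f(1.875) = 22.953125, f(3.125) = 60.453125, f(4.375) = 113.578125.
Sum = Δs · [f(0.625) + f(1.875) + f(3.125) + f(4.375)].
Sum = 247.578125.

247.578125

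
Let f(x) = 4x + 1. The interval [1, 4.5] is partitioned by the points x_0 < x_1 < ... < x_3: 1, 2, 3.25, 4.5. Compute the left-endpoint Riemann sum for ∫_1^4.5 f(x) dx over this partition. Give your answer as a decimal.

33.75

Subinterval widths: 1, 1.25, 1.25.
Left endpoints: 1, 2, 3.25.
f(1) = 5, f(2) = 9, f(3.25) = 14.
Sum = Σ Δx_i · f(x_i).
Sum = 33.75.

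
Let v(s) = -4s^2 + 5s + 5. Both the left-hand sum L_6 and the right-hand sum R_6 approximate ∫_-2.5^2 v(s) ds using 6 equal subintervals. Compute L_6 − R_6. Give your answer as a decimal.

-23.625

L_6 = -28.125.
R_6 = -4.5.
L_6 − R_6 = -23.625.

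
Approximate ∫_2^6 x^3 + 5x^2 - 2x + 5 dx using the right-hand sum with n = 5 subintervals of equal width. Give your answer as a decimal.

805.92

Δx = (6 − 2)/5 = 0.8.
Right endpoints: 2.8, 3.6, 4.4, 5.2, 6.
f(2.8) = 60.552, f(3.6) = 109.256, f(4.4) = 178.184, f(5.2) = 270.408, f(6) = 389.
Sum = Δx · [f(2.8) + f(3.6) + f(4.4) + f(5.2) + f(6)].
Sum = 805.92.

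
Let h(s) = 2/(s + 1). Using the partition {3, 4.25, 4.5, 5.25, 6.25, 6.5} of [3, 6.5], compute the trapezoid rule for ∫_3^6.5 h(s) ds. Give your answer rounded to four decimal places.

Subinterval widths: 1.25, 0.25, 0.75, 1, 0.25.
h(3) = 0.5, h(4.25) = 8/21, h(4.5) = 4/11, h(5.25) = 0.32, h(6.25) = 8/29, h(6.5) = 4/15.
On each subinterval the trapezoid contributes (Δs_i/2)·[h(s_{i-1}) + h(s_i)].
Sum ≈ 1.2658.

1.2658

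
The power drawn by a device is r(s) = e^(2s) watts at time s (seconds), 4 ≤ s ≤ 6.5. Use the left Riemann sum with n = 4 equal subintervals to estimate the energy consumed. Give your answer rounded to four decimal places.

110284.1159

Δs = (6.5 − 4)/4 = 0.625.
Left endpoints: 4, 4.625, 5.25, 5.875.
r(4) ≈ 2980.9580, r(4.625) ≈ 10404.5657, r(5.25) ≈ 36315.5027, r(5.875) ≈ 126753.5590.
Sum = Δs · [r(4) + r(4.625) + r(5.25) + r(5.875)].
Sum ≈ 110284.1159.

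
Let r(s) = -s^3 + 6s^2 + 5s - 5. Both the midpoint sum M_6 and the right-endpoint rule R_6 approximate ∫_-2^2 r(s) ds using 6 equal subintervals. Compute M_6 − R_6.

-4

M_6 ≈ 11.11111.
R_6 ≈ 15.11111.
M_6 − R_6 = -4.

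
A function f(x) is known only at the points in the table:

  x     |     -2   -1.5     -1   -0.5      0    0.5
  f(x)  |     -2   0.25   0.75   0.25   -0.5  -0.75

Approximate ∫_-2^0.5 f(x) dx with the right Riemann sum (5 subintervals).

Δx = 0.5.
Sum = 0.5·[0.25 + 0.75 + 0.25 + (-0.5) + (-0.75)] = 0.

0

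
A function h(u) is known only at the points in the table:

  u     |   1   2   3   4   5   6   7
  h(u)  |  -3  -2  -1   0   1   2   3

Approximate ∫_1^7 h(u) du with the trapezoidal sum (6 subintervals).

Δu = 1.
T_6 = (1/2)·[(-3) + 2·(-2) + 2·(-1) + 2·0 + 2·1 + 2·2 + 3] = 0.

0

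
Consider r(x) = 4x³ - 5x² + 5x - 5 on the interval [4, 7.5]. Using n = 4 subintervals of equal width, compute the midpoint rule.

2380.4375

Δx = (7.5 − 4)/4 = 0.875.
Midpoints: 4.4375, 5.3125, 6.1875, 7.0625.
r(4.4375) = 274691/1024, r(5.3125) = 491705/1024, r(6.1875) = 800839/1024, r(7.0625) = 1218557/1024.
Sum = Δx · [r(4.4375) + r(5.3125) + r(6.1875) + r(7.0625)].
Sum = 2380.4375.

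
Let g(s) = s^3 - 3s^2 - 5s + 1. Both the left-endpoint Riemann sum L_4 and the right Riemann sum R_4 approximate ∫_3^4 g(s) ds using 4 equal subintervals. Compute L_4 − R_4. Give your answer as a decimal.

L_4 = -11.046875.
R_4 = -8.296875.
L_4 − R_4 = -2.75.

-2.75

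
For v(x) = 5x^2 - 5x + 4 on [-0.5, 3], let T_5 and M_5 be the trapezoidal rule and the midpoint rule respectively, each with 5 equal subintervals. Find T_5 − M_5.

T_5 = 38.7625.
M_5 = 36.61875.
T_5 − M_5 = 2.14375.

2.14375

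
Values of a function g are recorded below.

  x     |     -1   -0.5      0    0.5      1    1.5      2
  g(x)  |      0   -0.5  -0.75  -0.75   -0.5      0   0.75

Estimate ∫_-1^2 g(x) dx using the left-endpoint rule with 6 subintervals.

-1.25

Δx = 0.5.
Sum = 0.5·[0 + (-0.5) + (-0.75) + (-0.75) + (-0.5) + 0] = -1.25.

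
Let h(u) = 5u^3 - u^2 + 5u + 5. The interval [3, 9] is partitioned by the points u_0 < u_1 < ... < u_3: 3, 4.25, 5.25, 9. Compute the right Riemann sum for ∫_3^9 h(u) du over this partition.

14769.72265625

Subinterval widths: 1.25, 1, 3.75.
Right endpoints: 4.25, 5.25, 9.
h(4.25) = 392.015625, h(5.25) = 727.203125, h(9) = 3614.
Sum = Σ Δu_i · h(u_i).
Sum = 14769.72265625.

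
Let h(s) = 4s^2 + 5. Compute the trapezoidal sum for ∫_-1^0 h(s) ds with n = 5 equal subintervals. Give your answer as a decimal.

6.36

Δs = (0 − (-1))/5 = 0.2.
h(-1) = 9, h(-0.8) = 7.56, h(-0.6) = 6.44, h(-0.4) = 5.64, h(-0.2) = 5.16, h(0) = 5.
T_5 = (Δs/2)·[h(s_0) + 2h(s_1) + ... + 2h(s_{4}) + h(s_5)].
Sum = 6.36.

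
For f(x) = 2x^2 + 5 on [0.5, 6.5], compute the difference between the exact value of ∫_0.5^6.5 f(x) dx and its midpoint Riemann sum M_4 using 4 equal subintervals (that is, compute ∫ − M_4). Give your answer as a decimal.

2.25

Exact integral: ∫_0.5^6.5 f(x) dx = 213.
M_4 = 210.75.
Error = 213 − 210.75 = 2.25.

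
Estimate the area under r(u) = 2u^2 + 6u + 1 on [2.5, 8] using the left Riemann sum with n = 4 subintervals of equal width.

411.0390625

Δu = (8 − 2.5)/4 = 1.375.
Left endpoints: 2.5, 3.875, 5.25, 6.625.
r(2.5) = 28.5, r(3.875) = 54.28125, r(5.25) = 87.625, r(6.625) = 128.53125.
Sum = Δu · [r(2.5) + r(3.875) + r(5.25) + r(6.625)].
Sum = 411.0390625.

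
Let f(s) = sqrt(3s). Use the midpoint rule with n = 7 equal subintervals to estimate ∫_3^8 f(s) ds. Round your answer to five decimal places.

20.13200

Δs = (8 − 3)/7 = 5/7.
Midpoints: 47/14, 57/14, 67/14, 5.5, 87/14, 97/14, 107/14.
f(47/14) ≈ 3.17355, f(57/14) ≈ 3.49489, f(67/14) ≈ 3.78908, f(5.5) ≈ 4.06202, f(87/14) ≈ 4.31774, f(97/14) ≈ 4.55914, f(107/14) ≈ 4.78838.
Sum = Δs · [f(47/14) + f(57/14) + f(67/14) + ...].
Sum ≈ 20.13200.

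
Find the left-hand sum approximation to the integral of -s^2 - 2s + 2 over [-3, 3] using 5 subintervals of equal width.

Δs = (3 − (-3))/5 = 1.2.
Left endpoints: -3, -1.8, -0.6, 0.6, 1.8.
f(-3) = -1, f(-1.8) = 2.36, f(-0.6) = 2.84, f(0.6) = 0.44, f(1.8) = -4.84.
Sum = Δs · [f(-3) + f(-1.8) + f(-0.6) + f(0.6) + f(1.8)].
Sum = -0.24.

-0.24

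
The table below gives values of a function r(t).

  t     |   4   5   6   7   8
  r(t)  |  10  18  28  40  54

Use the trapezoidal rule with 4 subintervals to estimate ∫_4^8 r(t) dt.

Δt = 1.
T_4 = (1/2)·[10 + 2·18 + 2·28 + 2·40 + 54] = 118.

118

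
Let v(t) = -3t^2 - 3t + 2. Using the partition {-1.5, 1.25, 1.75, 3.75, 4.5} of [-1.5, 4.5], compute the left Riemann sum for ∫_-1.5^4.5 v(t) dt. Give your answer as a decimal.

Subinterval widths: 2.75, 0.5, 2, 0.75.
Left endpoints: -1.5, 1.25, 1.75, 3.75.
v(-1.5) = -0.25, v(1.25) = -6.4375, v(1.75) = -12.4375, v(3.75) = -51.4375.
Sum = Σ Δt_i · v(t_i).
Sum = -67.359375.

-67.359375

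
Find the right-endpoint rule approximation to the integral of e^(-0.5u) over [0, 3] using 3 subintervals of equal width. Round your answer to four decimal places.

1.1975

Δu = (3 − 0)/3 = 1.
Right endpoints: 1, 2, 3.
f(1) ≈ 0.6065, f(2) ≈ 0.3679, f(3) ≈ 0.2231.
Sum = Δu · [f(1) + f(2) + f(3)].
Sum ≈ 1.1975.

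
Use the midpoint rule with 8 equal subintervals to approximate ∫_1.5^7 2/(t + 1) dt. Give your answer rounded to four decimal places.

2.3207

Δt = (7 − 1.5)/8 = 0.6875.
Midpoints: 1.84375, 2.53125, 3.21875, 3.90625, 4.59375, 5.28125, 5.96875, 6.65625.
f(1.84375) = 64/91, f(2.53125) = 64/113, f(3.21875) = 64/135, f(3.90625) = 64/157, f(4.59375) = 64/179, f(5.28125) = 64/201, f(5.96875) = 64/223, f(6.65625) = 64/245.
Sum = Δt · [f(1.84375) + f(2.53125) + f(3.21875) + ...].
Sum ≈ 2.3207.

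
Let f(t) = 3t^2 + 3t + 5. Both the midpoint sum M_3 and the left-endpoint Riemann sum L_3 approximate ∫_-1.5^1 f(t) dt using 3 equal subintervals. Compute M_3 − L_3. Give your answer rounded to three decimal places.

M_3 ≈ 14.56597.
L_3 ≈ 14.30556.
M_3 − L_3 ≈ 0.260.

0.260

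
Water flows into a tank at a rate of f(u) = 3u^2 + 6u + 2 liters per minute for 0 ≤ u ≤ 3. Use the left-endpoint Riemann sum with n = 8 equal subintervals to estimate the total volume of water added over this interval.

51.7734375

Δu = (3 − 0)/8 = 0.375.
Left endpoints: 0, 0.375, 0.75, 1.125, 1.5, 1.875, 2.25, 2.625.
f(0) = 2, f(0.375) = 4.671875, f(0.75) = 8.1875, f(1.125) = 12.546875, f(1.5) = 17.75, f(1.875) = 23.796875, f(2.25) = 30.6875, f(2.625) = 38.421875.
Sum = Δu · [f(0) + f(0.375) + f(0.75) + ...].
Sum = 51.7734375.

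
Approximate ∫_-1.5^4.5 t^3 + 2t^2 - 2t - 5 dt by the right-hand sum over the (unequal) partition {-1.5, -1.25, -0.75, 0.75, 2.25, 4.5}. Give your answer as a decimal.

273.51953125

Subinterval widths: 0.25, 0.5, 1.5, 1.5, 2.25.
Right endpoints: -1.25, -0.75, 0.75, 2.25, 4.5.
f(-1.25) = -1.328125, f(-0.75) = -2.796875, f(0.75) = -4.953125, f(2.25) = 12.015625, f(4.5) = 117.625.
Sum = Σ Δt_i · f(t_i).
Sum = 273.51953125.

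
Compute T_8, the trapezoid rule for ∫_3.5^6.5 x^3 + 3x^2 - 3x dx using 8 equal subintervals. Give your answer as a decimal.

Δx = (6.5 − 3.5)/8 = 0.375.
f(3.5) = 69.125, f(3.875) = 46903/512, f(4.25) = 118.203125, f(4.625) = 76405/512, f(5) = 185, f(5.375) = 115627/512, f(5.75) = 272.046875, f(6.125) = 165865/512, f(6.5) = 381.875.
T_8 = (Δx/2)·[f(x_0) + 2f(x_1) + ... + 2f(x_{7}) + f(x_8)].
Sum = 596.765625.

596.765625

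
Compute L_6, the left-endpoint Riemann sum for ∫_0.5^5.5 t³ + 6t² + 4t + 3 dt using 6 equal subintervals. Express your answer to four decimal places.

492.3264

Δt = (5.5 − 0.5)/6 = 5/6.
Left endpoints: 0.5, 4/3, 13/6, 3, 23/6, 14/3.
f(0.5) = 6.625, f(4/3) = 577/27, f(13/6) = 10801/216, f(3) = 96, f(23/6) = 35171/216, f(14/3) = 6857/27.
Sum = Δt · [f(0.5) + f(4/3) + f(13/6) + ...].
Sum ≈ 492.3264.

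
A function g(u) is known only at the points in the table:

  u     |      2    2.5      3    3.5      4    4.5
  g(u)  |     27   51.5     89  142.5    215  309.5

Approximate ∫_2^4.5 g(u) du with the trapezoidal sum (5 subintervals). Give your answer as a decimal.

Δu = 0.5.
T_5 = (0.5/2)·[27 + 2·51.5 + 2·89 + 2·142.5 + 2·215 + 309.5] = 333.125.

333.125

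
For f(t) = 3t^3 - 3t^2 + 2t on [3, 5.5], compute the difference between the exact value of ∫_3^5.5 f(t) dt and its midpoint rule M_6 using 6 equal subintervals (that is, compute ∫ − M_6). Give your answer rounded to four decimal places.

Exact integral: ∫_3^5.5 f(t) dt = 507.421875.
M_6 ≈ 506.146918.
Error ≈ 507.421875 − 506.146918 ≈ 1.2750.

1.2750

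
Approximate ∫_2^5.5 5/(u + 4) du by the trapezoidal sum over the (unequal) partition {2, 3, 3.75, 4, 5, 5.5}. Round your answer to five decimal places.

Subinterval widths: 1, 0.75, 0.25, 1, 0.5.
f(2) = 5/6, f(3) = 5/7, f(3.75) = 20/31, f(4) = 0.625, f(5) = 5/9, f(5.5) = 10/19.
On each subinterval the trapezoid contributes (Δu_i/2)·[f(u_{i-1}) + f(u_i)].
Sum ≈ 2.30312.

2.30312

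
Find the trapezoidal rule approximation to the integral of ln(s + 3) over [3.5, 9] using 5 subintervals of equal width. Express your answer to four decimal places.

12.1451

Δs = (9 − 3.5)/5 = 1.1.
f(3.5) ≈ 1.8718, f(4.6) ≈ 2.0281, f(5.7) ≈ 2.1633, f(6.8) ≈ 2.2824, f(7.9) ≈ 2.3888, f(9) ≈ 2.4849.
T_5 = (Δs/2)·[f(s_0) + 2f(s_1) + ... + 2f(s_{4}) + f(s_5)].
Sum ≈ 12.1451.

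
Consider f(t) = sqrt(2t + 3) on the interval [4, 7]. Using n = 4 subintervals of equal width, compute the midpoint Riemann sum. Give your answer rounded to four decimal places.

Δt = (7 − 4)/4 = 0.75.
Midpoints: 4.375, 5.125, 5.875, 6.625.
f(4.375) ≈ 3.4278, f(5.125) ≈ 3.6401, f(5.875) ≈ 3.8406, f(6.625) ≈ 4.0311.
Sum = Δt · [f(4.375) + f(5.125) + f(5.875) + f(6.625)].
Sum ≈ 11.2047.

11.2047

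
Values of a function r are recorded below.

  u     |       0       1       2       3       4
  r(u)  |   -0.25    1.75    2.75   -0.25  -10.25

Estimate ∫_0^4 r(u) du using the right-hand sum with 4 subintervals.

Δu = 1.
Sum = 1·[1.75 + 2.75 + (-0.25) + (-10.25)] = -6.

-6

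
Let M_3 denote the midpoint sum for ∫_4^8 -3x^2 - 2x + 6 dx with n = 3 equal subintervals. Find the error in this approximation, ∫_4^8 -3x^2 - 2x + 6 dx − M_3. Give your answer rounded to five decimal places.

-1.77778

Exact integral: ∫_4^8 f(x) dx = -472.
M_3 ≈ -470.2222222.
Error ≈ -472 − (-470.2222222) ≈ -1.77778.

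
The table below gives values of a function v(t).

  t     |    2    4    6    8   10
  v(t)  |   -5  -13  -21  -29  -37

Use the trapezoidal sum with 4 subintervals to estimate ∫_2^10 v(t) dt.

-168

Δt = 2.
T_4 = (2/2)·[(-5) + 2·(-13) + 2·(-21) + 2·(-29) + (-37)] = -168.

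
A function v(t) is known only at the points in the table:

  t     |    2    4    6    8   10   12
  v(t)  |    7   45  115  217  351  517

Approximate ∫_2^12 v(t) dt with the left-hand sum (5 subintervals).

Δt = 2.
Sum = 2·[7 + 45 + 115 + 217 + 351] = 1470.

1470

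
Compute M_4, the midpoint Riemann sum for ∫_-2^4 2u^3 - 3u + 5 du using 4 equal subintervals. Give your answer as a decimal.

125.25

Δu = (4 − (-2))/4 = 1.5.
Midpoints: -1.25, 0.25, 1.75, 3.25.
f(-1.25) = 4.84375, f(0.25) = 4.28125, f(1.75) = 10.46875, f(3.25) = 63.90625.
Sum = Δu · [f(-1.25) + f(0.25) + f(1.75) + f(3.25)].
Sum = 125.25.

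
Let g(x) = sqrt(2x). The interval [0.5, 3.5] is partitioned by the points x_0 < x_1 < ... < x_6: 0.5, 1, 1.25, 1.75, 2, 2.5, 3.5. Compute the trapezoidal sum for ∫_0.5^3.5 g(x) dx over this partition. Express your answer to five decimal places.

Subinterval widths: 0.5, 0.25, 0.5, 0.25, 0.5, 1.
g(0.5) ≈ 1.00000, g(1) ≈ 1.41421, g(1.25) ≈ 1.58114, g(1.75) ≈ 1.87083, g(2) ≈ 2.00000, g(2.5) ≈ 2.23607, g(3.5) ≈ 2.64575.
On each subinterval the trapezoid contributes (Δx_i/2)·[g(x_{i-1}) + g(x_i)].
Sum ≈ 5.82474.

5.82474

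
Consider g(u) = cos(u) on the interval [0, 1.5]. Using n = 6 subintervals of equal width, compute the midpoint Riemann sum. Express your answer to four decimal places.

Δu = (1.5 − 0)/6 = 0.25.
Midpoints: 0.125, 0.375, 0.625, 0.875, 1.125, 1.375.
g(0.125) ≈ 0.9922, g(0.375) ≈ 0.9305, g(0.625) ≈ 0.8110, g(0.875) ≈ 0.6410, g(1.125) ≈ 0.4312, g(1.375) ≈ 0.1945.
Sum = Δu · [g(0.125) + g(0.375) + g(0.625) + ...].
Sum ≈ 1.0001.

1.0001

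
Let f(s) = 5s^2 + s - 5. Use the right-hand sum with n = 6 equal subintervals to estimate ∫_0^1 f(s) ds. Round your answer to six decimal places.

-2.310185

Δs = (1 − 0)/6 = 1/6.
Right endpoints: 1/6, 1/3, 0.5, 2/3, 5/6, 1.
f(1/6) = -169/36, f(1/3) = -37/9, f(0.5) = -3.25, f(2/3) = -19/9, f(5/6) = -25/36, f(1) = 1.
Sum = Δs · [f(1/6) + f(1/3) + f(0.5) + ...].
Sum ≈ -2.310185.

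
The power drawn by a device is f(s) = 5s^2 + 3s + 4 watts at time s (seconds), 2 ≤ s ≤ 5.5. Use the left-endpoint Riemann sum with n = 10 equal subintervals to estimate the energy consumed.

292.884375

Δs = (5.5 − 2)/10 = 0.35.
Left endpoints: 2, 2.35, 2.7, 3.05, 3.4, 3.75, 4.1, 4.45, 4.8, 5.15.
f(2) = 30, f(2.35) = 38.6625, f(2.7) = 48.55, f(3.05) = 59.6625, f(3.4) = 72, f(3.75) = 85.5625, f(4.1) = 100.35, f(4.45) = 116.3625, f(4.8) = 133.6, f(5.15) = 152.0625.
Sum = Δs · [f(2) + f(2.35) + f(2.7) + ...].
Sum = 292.884375.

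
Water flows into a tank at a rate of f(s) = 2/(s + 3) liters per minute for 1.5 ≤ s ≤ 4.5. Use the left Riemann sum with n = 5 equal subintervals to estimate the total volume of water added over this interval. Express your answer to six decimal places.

1.076876

Δs = (4.5 − 1.5)/5 = 0.6.
Left endpoints: 1.5, 2.1, 2.7, 3.3, 3.9.
f(1.5) = 4/9, f(2.1) = 20/51, f(2.7) = 20/57, f(3.3) = 20/63, f(3.9) = 20/69.
Sum = Δs · [f(1.5) + f(2.1) + f(2.7) + f(3.3) + f(3.9)].
Sum ≈ 1.076876.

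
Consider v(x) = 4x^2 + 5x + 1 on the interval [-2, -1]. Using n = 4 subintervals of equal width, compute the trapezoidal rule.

2.875

Δx = (-1 − (-2))/4 = 0.25.
v(-2) = 7, v(-1.75) = 4.5, v(-1.5) = 2.5, v(-1.25) = 1, v(-1) = 0.
T_4 = (Δx/2)·[v(x_0) + 2v(x_1) + 2v(x_2) + 2v(x_3) + v(x_4)].
Sum = 2.875.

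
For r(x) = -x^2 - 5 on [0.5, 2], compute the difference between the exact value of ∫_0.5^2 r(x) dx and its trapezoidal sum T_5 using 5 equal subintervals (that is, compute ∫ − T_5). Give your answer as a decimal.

Exact integral: ∫_0.5^2 r(x) dx = -10.125.
T_5 = -10.1475.
Error = -10.125 − (-10.1475) = 0.0225.

0.0225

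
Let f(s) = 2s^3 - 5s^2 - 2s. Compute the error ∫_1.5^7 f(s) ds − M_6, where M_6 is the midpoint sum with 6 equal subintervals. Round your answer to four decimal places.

Exact integral: ∫_1.5^7 f(s) ds ≈ 585.177083.
M_6 ≈ 577.281973.
Error ≈ 585.177083 − 577.281973 ≈ 7.8951.

7.8951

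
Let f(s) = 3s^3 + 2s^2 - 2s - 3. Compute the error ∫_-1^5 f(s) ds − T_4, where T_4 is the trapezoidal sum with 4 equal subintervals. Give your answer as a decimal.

Exact integral: ∫_-1^5 f(s) ds = 510.
T_4 = 555.
Error = 510 − 555 = -45.

-45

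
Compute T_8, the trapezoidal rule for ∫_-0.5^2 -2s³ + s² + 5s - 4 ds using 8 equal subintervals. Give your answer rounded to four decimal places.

-6.0278

Δs = (2 − (-0.5))/8 = 0.3125.
f(-0.5) = -6, f(-0.1875) = -10013/2048, f(0.125) = -3.36328125, f(0.4375) = -3663/2048, f(0.75) = -0.53125, f(1.0625) = 87/2048, f(1.375) = -0.43359375, f(1.6875) = -4763/2048, f(2) = -6.
T_8 = (Δs/2)·[f(s_0) + 2f(s_1) + ... + 2f(s_{7}) + f(s_8)].
Sum ≈ -6.0278.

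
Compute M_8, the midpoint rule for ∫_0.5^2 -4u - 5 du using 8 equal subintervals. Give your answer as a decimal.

Δu = (2 − 0.5)/8 = 0.1875.
Midpoints: 0.59375, 0.78125, 0.96875, 1.15625, 1.34375, 1.53125, 1.71875, 1.90625.
f(0.59375) = -7.375, f(0.78125) = -8.125, f(0.96875) = -8.875, f(1.15625) = -9.625, f(1.34375) = -10.375, f(1.53125) = -11.125, f(1.71875) = -11.875, f(1.90625) = -12.625.
Sum = Δu · [f(0.59375) + f(0.78125) + f(0.96875) + ...].
Sum = -15.

-15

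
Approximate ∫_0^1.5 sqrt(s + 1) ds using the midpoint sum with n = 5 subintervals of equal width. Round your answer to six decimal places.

Δs = (1.5 − 0)/5 = 0.3.
Midpoints: 0.15, 0.45, 0.75, 1.05, 1.35.
f(0.15) ≈ 1.072381, f(0.45) ≈ 1.204159, f(0.75) ≈ 1.322876, f(1.05) ≈ 1.431782, f(1.35) ≈ 1.532971.
Sum = Δs · [f(0.15) + f(0.45) + f(0.75) + f(1.05) + f(1.35)].
Sum ≈ 1.969251.

1.969251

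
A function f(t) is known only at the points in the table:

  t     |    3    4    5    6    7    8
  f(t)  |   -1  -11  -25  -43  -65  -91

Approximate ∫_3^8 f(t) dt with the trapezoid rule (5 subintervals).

-190

Δt = 1.
T_5 = (1/2)·[(-1) + 2·(-11) + 2·(-25) + 2·(-43) + 2·(-65) + (-91)] = -190.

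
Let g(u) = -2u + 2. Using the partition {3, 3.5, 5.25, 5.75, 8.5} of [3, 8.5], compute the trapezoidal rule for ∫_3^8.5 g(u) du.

Subinterval widths: 0.5, 1.75, 0.5, 2.75.
g(3) = -4, g(3.5) = -5, g(5.25) = -8.5, g(5.75) = -9.5, g(8.5) = -15.
On each subinterval the trapezoid contributes (Δu_i/2)·[g(u_{i-1}) + g(u_i)].
Sum = -52.25.

-52.25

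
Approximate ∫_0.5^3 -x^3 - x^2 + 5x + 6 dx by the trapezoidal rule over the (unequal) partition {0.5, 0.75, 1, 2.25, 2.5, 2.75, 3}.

Subinterval widths: 0.25, 0.25, 1.25, 0.25, 0.25, 0.25.
f(0.5) = 8.125, f(0.75) = 8.765625, f(1) = 9, f(2.25) = 0.796875, f(2.5) = -3.375, f(2.75) = -8.609375, f(3) = -15.
On each subinterval the trapezoid contributes (Δx_i/2)·[f(x_{i-1}) + f(x_i)].
Sum = 5.68359375.

5.68359375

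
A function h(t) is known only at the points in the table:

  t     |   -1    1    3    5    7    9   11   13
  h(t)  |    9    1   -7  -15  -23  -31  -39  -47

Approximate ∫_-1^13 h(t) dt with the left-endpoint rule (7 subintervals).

Δt = 2.
Sum = 2·[9 + 1 + (-7) + (-15) + (-23) + (-31) + (-39)] = -210.

-210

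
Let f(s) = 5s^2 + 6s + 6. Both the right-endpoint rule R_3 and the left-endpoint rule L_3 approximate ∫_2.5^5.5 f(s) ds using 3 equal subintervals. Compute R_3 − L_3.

R_3 = 412.75.
L_3 = 274.75.
R_3 − L_3 = 138.

138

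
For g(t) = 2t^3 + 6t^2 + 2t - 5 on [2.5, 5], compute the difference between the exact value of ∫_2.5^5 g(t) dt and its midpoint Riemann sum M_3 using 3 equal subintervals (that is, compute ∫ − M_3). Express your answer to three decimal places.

4.123

Exact integral: ∫_2.5^5 g(t) dt = 517.96875.
M_3 ≈ 513.84549.
Error ≈ 517.96875 − 513.84549 ≈ 4.123.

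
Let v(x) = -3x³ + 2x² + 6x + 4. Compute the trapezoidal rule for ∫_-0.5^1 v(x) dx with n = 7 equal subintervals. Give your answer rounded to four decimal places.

Δx = (1 − (-0.5))/7 = 3/14.
v(-0.5) = 1.875, v(-2/7) = 864/343, v(-1/14) = 9831/2744, v(1/7) = 1677/343, v(5/14) = 17181/2744, v(4/7) = 2580/343, v(11/14) = 23307/2744, v(1) = 9.
T_7 = (Δx/2)·[v(x_0) + 2v(x_1) + ... + 2v(x_{6}) + v(x_7)].
Sum ≈ 8.2940.

8.2940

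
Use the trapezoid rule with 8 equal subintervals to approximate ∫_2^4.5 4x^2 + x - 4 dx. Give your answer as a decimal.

109.12109375

Δx = (4.5 − 2)/8 = 0.3125.
f(2) = 14, f(2.3125) = 19.703125, f(2.625) = 26.1875, f(2.9375) = 33.453125, f(3.25) = 41.5, f(3.5625) = 50.328125, f(3.875) = 59.9375, f(4.1875) = 70.328125, f(4.5) = 81.5.
T_8 = (Δx/2)·[f(x_0) + 2f(x_1) + ... + 2f(x_{7}) + f(x_8)].
Sum = 109.12109375.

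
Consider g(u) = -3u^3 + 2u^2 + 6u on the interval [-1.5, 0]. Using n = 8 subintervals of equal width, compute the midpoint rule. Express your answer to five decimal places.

-0.74158

Δu = (0 − (-1.5))/8 = 0.1875.
Midpoints: -1.40625, -1.21875, -1.03125, -0.84375, -0.65625, -0.46875, -0.28125, -0.09375.
g(-1.40625) = 126495/32768, g(-1.21875) = 35685/32768, g(-1.03125) = -25245/32768, g(-0.84375) = -60183/32768, g(-0.65625) = -73017/32768, g(-0.46875) = -67635/32768, g(-0.28125) = -47925/32768, g(-0.09375) = -17775/32768.
Sum = Δu · [g(-1.40625) + g(-1.21875) + g(-1.03125) + ...].
Sum ≈ -0.74158.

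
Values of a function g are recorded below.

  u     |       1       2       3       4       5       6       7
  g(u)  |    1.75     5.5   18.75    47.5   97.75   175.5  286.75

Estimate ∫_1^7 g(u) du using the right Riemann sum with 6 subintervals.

631.75

Δu = 1.
Sum = 1·[5.5 + 18.75 + 47.5 + 97.75 + 175.5 + 286.75] = 631.75.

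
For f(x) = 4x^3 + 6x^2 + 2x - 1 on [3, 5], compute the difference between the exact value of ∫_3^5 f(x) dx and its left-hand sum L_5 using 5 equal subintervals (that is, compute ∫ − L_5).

Exact integral: ∫_3^5 f(x) dx = 754.
L_5 = 658.48.
Error = 754 − 658.48 = 95.52.

95.52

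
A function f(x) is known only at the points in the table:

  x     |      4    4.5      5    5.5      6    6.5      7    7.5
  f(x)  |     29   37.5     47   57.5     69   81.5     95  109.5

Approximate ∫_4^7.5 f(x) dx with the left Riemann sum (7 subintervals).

208.25

Δx = 0.5.
Sum = 0.5·[29 + 37.5 + 47 + 57.5 + 69 + 81.5 + 95] = 208.25.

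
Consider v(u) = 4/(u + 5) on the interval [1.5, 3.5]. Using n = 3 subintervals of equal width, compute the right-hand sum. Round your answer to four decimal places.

1.0262

Δu = (3.5 − 1.5)/3 = 2/3.
Right endpoints: 13/6, 17/6, 3.5.
v(13/6) = 24/43, v(17/6) = 24/47, v(3.5) = 8/17.
Sum = Δu · [v(13/6) + v(17/6) + v(3.5)].
Sum ≈ 1.0262.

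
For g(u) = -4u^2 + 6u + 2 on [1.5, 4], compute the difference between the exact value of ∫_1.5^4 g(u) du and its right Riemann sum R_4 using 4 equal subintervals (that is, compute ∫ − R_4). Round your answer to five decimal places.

13.15104

Exact integral: ∫_1.5^4 g(u) du ≈ -34.5833333.
R_4 = -47.734375.
Error ≈ -34.5833333 − (-47.734375) ≈ 13.15104.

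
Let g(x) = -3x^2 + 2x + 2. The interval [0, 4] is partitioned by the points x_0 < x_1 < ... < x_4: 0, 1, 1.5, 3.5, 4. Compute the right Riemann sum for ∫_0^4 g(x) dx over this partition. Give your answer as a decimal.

Subinterval widths: 1, 0.5, 2, 0.5.
Right endpoints: 1, 1.5, 3.5, 4.
g(1) = 1, g(1.5) = -1.75, g(3.5) = -27.75, g(4) = -38.
Sum = Σ Δx_i · g(x_i).
Sum = -74.375.

-74.375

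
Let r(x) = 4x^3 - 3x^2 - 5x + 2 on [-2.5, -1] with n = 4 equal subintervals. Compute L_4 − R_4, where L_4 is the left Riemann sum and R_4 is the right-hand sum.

L_4 = -49.921875.
R_4 = -24.890625.
L_4 − R_4 = -25.03125.

-25.03125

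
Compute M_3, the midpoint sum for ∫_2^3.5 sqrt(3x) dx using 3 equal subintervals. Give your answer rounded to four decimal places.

4.2964

Δx = (3.5 − 2)/3 = 0.5.
Midpoints: 2.25, 2.75, 3.25.
f(2.25) ≈ 2.5981, f(2.75) ≈ 2.8723, f(3.25) ≈ 3.1225.
Sum = Δx · [f(2.25) + f(2.75) + f(3.25)].
Sum ≈ 4.2964.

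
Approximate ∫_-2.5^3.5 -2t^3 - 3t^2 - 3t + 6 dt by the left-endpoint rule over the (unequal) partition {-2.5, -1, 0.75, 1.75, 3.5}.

Subinterval widths: 1.5, 1.75, 1, 1.75.
Left endpoints: -2.5, -1, 0.75, 1.75.
f(-2.5) = 26, f(-1) = 8, f(0.75) = 1.21875, f(1.75) = -19.15625.
Sum = Σ Δt_i · f(t_i).
Sum = 20.6953125.

20.6953125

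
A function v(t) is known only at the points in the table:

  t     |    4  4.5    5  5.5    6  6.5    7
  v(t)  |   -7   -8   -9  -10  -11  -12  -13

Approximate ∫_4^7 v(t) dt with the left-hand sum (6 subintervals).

-28.5

Δt = 0.5.
Sum = 0.5·[(-7) + (-8) + (-9) + (-10) + (-11) + (-12)] = -28.5.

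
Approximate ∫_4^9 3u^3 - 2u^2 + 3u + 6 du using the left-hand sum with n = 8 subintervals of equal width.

3843.80859375

Δu = (9 − 4)/8 = 0.625.
Left endpoints: 4, 4.625, 5.25, 5.875, 6.5, 7.125, 7.75, 8.375.
f(4) = 178, f(4.625) = 140231/512, f(5.25) = 400.734375, f(5.875) = 288221/512, f(6.5) = 764.875, f(7.125) = 517611/512, f(7.75) = 1305.578125, f(8.375) = 846401/512.
Sum = Δu · [f(4) + f(4.625) + f(5.25) + ...].
Sum = 3843.80859375.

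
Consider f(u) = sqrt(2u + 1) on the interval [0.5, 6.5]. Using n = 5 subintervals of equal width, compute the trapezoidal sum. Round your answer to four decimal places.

Δu = (6.5 − 0.5)/5 = 1.2.
f(0.5) ≈ 1.4142, f(1.7) ≈ 2.0976, f(2.9) ≈ 2.6077, f(4.1) ≈ 3.0332, f(5.3) ≈ 3.4059, f(6.5) ≈ 3.7417.
T_5 = (Δu/2)·[f(u_0) + 2f(u_1) + ... + 2f(u_{4}) + f(u_5)].
Sum ≈ 16.4667.

16.4667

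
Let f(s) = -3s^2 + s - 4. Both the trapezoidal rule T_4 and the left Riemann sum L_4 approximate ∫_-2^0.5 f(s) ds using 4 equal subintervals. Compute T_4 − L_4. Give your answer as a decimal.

T_4 = -20.48828125.
L_4 = -24.78515625.
T_4 − L_4 = 4.296875.

4.296875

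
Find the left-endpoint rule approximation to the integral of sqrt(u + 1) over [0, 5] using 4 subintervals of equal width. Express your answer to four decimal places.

Δu = (5 − 0)/4 = 1.25.
Left endpoints: 0, 1.25, 2.5, 3.75.
f(0) ≈ 1.0000, f(1.25) ≈ 1.5000, f(2.5) ≈ 1.8708, f(3.75) ≈ 2.1794.
Sum = Δu · [f(0) + f(1.25) + f(2.5) + f(3.75)].
Sum ≈ 8.1878.

8.1878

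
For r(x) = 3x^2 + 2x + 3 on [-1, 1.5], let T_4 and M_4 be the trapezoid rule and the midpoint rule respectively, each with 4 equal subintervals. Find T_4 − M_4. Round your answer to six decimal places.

0.732422

T_4 = 13.61328125.
M_4 ≈ 12.88085938.
T_4 − M_4 ≈ 0.732422.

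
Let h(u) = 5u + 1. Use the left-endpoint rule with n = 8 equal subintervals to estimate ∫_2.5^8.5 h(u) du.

Δu = (8.5 − 2.5)/8 = 0.75.
Left endpoints: 2.5, 3.25, 4, 4.75, 5.5, 6.25, 7, 7.75.
h(2.5) = 13.5, h(3.25) = 17.25, h(4) = 21, h(4.75) = 24.75, h(5.5) = 28.5, h(6.25) = 32.25, h(7) = 36, h(7.75) = 39.75.
Sum = Δu · [h(2.5) + h(3.25) + h(4) + ...].
Sum = 159.75.

159.75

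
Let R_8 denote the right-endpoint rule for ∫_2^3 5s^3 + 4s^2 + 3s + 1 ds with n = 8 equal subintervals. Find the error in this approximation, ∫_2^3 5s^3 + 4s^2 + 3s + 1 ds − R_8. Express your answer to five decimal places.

Exact integral: ∫_2^3 f(s) ds ≈ 115.0833333.
R_8 = 122.56640625.
Error ≈ 115.0833333 − 122.56640625 ≈ -7.48307.

-7.48307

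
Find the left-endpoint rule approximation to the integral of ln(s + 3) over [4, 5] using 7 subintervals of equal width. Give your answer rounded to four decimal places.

2.0046

Δs = (5 − 4)/7 = 1/7.
Left endpoints: 4, 29/7, 30/7, 31/7, 32/7, 33/7, 34/7.
f(4) ≈ 1.9459, f(29/7) ≈ 1.9661, f(30/7) ≈ 1.9859, f(31/7) ≈ 2.0053, f(32/7) ≈ 2.0244, f(33/7) ≈ 2.0431, f(34/7) ≈ 2.0614.
Sum = Δs · [f(4) + f(29/7) + f(30/7) + ...].
Sum ≈ 2.0046.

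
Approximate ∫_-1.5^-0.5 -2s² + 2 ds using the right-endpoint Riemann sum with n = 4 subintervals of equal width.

Δs = (-0.5 − (-1.5))/4 = 0.25.
Right endpoints: -1.25, -1, -0.75, -0.5.
f(-1.25) = -1.125, f(-1) = 0, f(-0.75) = 0.875, f(-0.5) = 1.5.
Sum = Δs · [f(-1.25) + f(-1) + f(-0.75) + f(-0.5)].
Sum = 0.3125.

0.3125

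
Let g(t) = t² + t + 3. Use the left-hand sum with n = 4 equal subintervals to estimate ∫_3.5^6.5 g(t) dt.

Δt = (6.5 − 3.5)/4 = 0.75.
Left endpoints: 3.5, 4.25, 5, 5.75.
g(3.5) = 18.75, g(4.25) = 25.3125, g(5) = 33, g(5.75) = 41.8125.
Sum = Δt · [g(3.5) + g(4.25) + g(5) + g(5.75)].
Sum = 89.15625.

89.15625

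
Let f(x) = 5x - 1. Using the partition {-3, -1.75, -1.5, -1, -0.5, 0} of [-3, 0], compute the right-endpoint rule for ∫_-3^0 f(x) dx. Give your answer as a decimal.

-19.5625

Subinterval widths: 1.25, 0.25, 0.5, 0.5, 0.5.
Right endpoints: -1.75, -1.5, -1, -0.5, 0.
f(-1.75) = -9.75, f(-1.5) = -8.5, f(-1) = -6, f(-0.5) = -3.5, f(0) = -1.
Sum = Σ Δx_i · f(x_i).
Sum = -19.5625.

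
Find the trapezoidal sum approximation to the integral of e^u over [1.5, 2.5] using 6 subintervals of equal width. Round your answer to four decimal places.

7.7186

Δu = (2.5 − 1.5)/6 = 1/6.
f(1.5) ≈ 4.4817, f(5/3) ≈ 5.2945, f(11/6) ≈ 6.2547, f(2) ≈ 7.3891, f(13/6) ≈ 8.7291, f(7/3) ≈ 10.3123, f(2.5) ≈ 12.1825.
T_6 = (Δu/2)·[f(u_0) + 2f(u_1) + ... + 2f(u_{5}) + f(u_6)].
Sum ≈ 7.7186.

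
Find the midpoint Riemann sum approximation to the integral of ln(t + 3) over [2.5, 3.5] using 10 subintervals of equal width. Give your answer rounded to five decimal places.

1.79061

Δt = (3.5 − 2.5)/10 = 0.1.
Midpoints: 2.55, 2.65, 2.75, 2.85, 2.95, 3.05, 3.15, 3.25, 3.35, 3.45.
f(2.55) ≈ 1.71380, f(2.65) ≈ 1.73166, f(2.75) ≈ 1.74920, f(2.85) ≈ 1.76644, f(2.95) ≈ 1.78339, f(3.05) ≈ 1.80006, f(3.15) ≈ 1.81645, f(3.25) ≈ 1.83258, f(3.35) ≈ 1.84845, f(3.45) ≈ 1.86408.
Sum = Δt · [f(2.55) + f(2.65) + f(2.75) + ...].
Sum ≈ 1.79061.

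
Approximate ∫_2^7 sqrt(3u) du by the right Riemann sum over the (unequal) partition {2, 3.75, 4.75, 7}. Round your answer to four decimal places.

Subinterval widths: 1.75, 1, 2.25.
Right endpoints: 3.75, 4.75, 7.
f(3.75) ≈ 3.3541, f(4.75) ≈ 3.7749, f(7) ≈ 4.5826.
Sum = Σ Δu_i · f(u_i).
Sum ≈ 19.9554.

19.9554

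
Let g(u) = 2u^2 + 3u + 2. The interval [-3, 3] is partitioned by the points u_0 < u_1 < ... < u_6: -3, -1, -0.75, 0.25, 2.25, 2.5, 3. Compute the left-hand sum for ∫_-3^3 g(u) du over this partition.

Subinterval widths: 2, 0.25, 1, 2, 0.25, 0.5.
Left endpoints: -3, -1, -0.75, 0.25, 2.25, 2.5.
g(-3) = 11, g(-1) = 1, g(-0.75) = 0.875, g(0.25) = 2.875, g(2.25) = 18.875, g(2.5) = 22.
Sum = Σ Δu_i · g(u_i).
Sum = 44.59375.

44.59375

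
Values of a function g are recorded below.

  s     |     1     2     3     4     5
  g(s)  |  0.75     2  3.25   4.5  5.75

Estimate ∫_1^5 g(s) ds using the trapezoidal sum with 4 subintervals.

Δs = 1.
T_4 = (1/2)·[0.75 + 2·2 + 2·3.25 + 2·4.5 + 5.75] = 13.

13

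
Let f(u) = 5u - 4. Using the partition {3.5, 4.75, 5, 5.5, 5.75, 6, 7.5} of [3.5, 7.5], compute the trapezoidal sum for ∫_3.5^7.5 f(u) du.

94

Subinterval widths: 1.25, 0.25, 0.5, 0.25, 0.25, 1.5.
f(3.5) = 13.5, f(4.75) = 19.75, f(5) = 21, f(5.5) = 23.5, f(5.75) = 24.75, f(6) = 26, f(7.5) = 33.5.
On each subinterval the trapezoid contributes (Δu_i/2)·[f(u_{i-1}) + f(u_i)].
Sum = 94.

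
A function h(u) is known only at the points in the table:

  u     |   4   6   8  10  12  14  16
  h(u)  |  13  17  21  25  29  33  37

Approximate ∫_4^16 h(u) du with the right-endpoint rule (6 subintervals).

324

Δu = 2.
Sum = 2·[17 + 21 + 25 + 29 + 33 + 37] = 324.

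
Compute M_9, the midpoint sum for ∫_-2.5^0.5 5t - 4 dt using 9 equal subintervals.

Δt = (0.5 − (-2.5))/9 = 1/3.
Midpoints: -7/3, -2, -5/3, -4/3, -1, -2/3, -1/3, 0, 1/3.
f(-7/3) = -47/3, f(-2) = -14, f(-5/3) = -37/3, f(-4/3) = -32/3, f(-1) = -9, f(-2/3) = -22/3, f(-1/3) = -17/3, f(0) = -4, f(1/3) = -7/3.
Sum = Δt · [f(-7/3) + f(-2) + f(-5/3) + ...].
Sum = -27.

-27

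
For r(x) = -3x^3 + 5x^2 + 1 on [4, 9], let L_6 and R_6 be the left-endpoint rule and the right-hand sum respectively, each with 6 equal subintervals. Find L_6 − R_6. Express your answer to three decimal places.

L_6 ≈ -2950.54398.
R_6 ≈ -4342.21065.
L_6 − R_6 ≈ 1391.667.

1391.667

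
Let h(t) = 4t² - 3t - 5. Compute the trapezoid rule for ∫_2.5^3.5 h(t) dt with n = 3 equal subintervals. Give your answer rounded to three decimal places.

22.407

Δt = (3.5 − 2.5)/3 = 1/3.
h(2.5) = 12.5, h(17/6) = 335/18, h(19/6) = 461/18, h(3.5) = 33.5.
T_3 = (Δt/2)·[h(t_0) + 2h(t_1) + 2h(t_2) + h(t_3)].
Sum ≈ 22.407.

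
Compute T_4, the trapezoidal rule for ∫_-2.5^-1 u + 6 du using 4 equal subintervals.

6.375

Δu = (-1 − (-2.5))/4 = 0.375.
f(-2.5) = 3.5, f(-2.125) = 3.875, f(-1.75) = 4.25, f(-1.375) = 4.625, f(-1) = 5.
T_4 = (Δu/2)·[f(u_0) + 2f(u_1) + 2f(u_2) + 2f(u_3) + f(u_4)].
Sum = 6.375.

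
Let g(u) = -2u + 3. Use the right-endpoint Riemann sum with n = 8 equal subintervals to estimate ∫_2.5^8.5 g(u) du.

-52.5

Δu = (8.5 − 2.5)/8 = 0.75.
Right endpoints: 3.25, 4, 4.75, 5.5, 6.25, 7, 7.75, 8.5.
g(3.25) = -3.5, g(4) = -5, g(4.75) = -6.5, g(5.5) = -8, g(6.25) = -9.5, g(7) = -11, g(7.75) = -12.5, g(8.5) = -14.
Sum = Δu · [g(3.25) + g(4) + g(4.75) + ...].
Sum = -52.5.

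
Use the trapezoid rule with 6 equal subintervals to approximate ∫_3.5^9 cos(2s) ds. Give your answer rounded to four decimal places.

Δs = (9 − 3.5)/6 = 11/12.
f(3.5) ≈ 0.7539, f(53/12) ≈ -0.8301, f(16/3) ≈ -0.3230, f(6.25) ≈ 0.9978, f(43/6) ≈ -0.1949, f(97/12) ≈ -0.8966, f(9) ≈ 0.6603.
T_6 = (Δs/2)·[f(s_0) + 2f(s_1) + ... + 2f(s_{5}) + f(s_6)].
Sum ≈ -0.4948.

-0.4948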